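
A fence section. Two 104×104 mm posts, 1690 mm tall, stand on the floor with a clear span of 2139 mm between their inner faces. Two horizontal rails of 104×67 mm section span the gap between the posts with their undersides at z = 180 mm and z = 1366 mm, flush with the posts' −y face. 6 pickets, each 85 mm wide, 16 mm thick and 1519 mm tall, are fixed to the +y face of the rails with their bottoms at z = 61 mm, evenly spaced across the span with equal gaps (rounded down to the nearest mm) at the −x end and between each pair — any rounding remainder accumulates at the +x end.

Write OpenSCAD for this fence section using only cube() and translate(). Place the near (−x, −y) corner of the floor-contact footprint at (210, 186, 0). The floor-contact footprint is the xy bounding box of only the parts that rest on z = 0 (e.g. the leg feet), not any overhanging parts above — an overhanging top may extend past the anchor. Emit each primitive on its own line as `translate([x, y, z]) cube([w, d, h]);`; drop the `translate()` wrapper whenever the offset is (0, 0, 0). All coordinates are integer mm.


translate([210, 186, 0]) cube([104, 104, 1690]);
translate([2453, 186, 0]) cube([104, 104, 1690]);
translate([314, 186, 180]) cube([2139, 104, 67]);
translate([314, 186, 1366]) cube([2139, 104, 67]);
translate([546, 290, 61]) cube([85, 16, 1519]);
translate([863, 290, 61]) cube([85, 16, 1519]);
translate([1180, 290, 61]) cube([85, 16, 1519]);
translate([1497, 290, 61]) cube([85, 16, 1519]);
translate([1814, 290, 61]) cube([85, 16, 1519]);
translate([2131, 290, 61]) cube([85, 16, 1519]);


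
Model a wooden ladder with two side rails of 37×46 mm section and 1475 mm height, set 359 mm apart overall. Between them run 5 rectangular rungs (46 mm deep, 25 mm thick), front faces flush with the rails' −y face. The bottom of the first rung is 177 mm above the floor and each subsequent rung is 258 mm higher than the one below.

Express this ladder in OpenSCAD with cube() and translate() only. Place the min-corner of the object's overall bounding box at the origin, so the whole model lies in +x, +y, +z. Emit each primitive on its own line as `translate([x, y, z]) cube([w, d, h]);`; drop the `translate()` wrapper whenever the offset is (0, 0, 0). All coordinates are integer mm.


cube([37, 46, 1475]);
translate([322, 0, 0]) cube([37, 46, 1475]);
translate([37, 0, 177]) cube([285, 46, 25]);
translate([37, 0, 435]) cube([285, 46, 25]);
translate([37, 0, 693]) cube([285, 46, 25]);
translate([37, 0, 951]) cube([285, 46, 25]);
translate([37, 0, 1209]) cube([285, 46, 25]);


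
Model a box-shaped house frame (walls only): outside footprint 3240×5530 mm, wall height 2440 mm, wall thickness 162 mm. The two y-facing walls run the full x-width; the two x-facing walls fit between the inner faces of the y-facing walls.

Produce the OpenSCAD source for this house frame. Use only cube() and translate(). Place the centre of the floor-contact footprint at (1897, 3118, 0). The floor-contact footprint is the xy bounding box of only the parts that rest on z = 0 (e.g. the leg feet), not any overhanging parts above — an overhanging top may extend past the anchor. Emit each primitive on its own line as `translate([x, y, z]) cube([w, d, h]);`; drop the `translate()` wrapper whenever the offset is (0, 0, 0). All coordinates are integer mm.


translate([277, 353, 0]) cube([3240, 162, 2440]);
translate([277, 5721, 0]) cube([3240, 162, 2440]);
translate([277, 515, 0]) cube([162, 5206, 2440]);
translate([3355, 515, 0]) cube([162, 5206, 2440]);


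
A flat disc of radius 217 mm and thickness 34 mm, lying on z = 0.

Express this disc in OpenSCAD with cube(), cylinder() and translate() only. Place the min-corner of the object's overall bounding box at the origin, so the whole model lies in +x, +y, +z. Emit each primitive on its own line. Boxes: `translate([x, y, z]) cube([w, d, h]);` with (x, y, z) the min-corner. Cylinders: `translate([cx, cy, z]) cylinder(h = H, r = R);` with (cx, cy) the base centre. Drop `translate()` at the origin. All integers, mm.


translate([217, 217, 0]) cylinder(h = 34, r = 217);


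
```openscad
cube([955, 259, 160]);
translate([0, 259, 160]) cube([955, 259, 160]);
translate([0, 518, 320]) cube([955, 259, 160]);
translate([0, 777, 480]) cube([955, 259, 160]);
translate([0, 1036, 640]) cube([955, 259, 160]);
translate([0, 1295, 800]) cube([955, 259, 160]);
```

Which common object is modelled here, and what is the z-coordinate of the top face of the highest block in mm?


A staircase. The total rise is 960 mm.

6 identical blocks, each offset up and back from the previous — a staircase. Each step is 160 mm tall and there are 6 of them, so the total rise is 6 × 160 = 960 mm.


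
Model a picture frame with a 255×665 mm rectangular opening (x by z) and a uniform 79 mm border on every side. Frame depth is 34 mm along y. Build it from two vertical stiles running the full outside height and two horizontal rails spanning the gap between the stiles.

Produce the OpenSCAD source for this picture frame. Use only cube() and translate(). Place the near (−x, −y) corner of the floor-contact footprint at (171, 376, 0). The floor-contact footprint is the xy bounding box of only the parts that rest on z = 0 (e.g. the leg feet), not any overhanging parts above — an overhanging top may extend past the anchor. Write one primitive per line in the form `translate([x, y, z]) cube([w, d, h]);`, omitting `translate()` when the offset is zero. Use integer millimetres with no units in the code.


translate([171, 376, 0]) cube([79, 34, 823]);
translate([505, 376, 0]) cube([79, 34, 823]);
translate([250, 376, 0]) cube([255, 34, 79]);
translate([250, 376, 744]) cube([255, 34, 79]);


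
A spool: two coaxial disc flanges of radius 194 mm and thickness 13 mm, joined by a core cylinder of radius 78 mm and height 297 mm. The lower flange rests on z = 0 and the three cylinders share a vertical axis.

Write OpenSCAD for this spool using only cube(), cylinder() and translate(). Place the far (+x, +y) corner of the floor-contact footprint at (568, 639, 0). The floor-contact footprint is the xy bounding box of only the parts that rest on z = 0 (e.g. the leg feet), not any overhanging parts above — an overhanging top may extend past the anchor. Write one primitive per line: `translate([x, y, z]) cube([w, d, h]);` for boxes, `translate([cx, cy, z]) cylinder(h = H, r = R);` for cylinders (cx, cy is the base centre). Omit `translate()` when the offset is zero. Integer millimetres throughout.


translate([374, 445, 0]) cylinder(h = 13, r = 194);
translate([374, 445, 13]) cylinder(h = 297, r = 78);
translate([374, 445, 310]) cylinder(h = 13, r = 194);


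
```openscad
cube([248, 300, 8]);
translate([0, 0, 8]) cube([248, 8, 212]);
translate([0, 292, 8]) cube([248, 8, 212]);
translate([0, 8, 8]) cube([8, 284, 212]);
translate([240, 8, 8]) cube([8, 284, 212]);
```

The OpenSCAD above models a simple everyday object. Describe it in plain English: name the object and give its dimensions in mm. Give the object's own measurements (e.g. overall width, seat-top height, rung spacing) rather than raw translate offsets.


An open-topped rectangular box: outside dimensions 248×300×220 mm, with a uniform wall and base thickness of 8 mm. The base is a full 248×300 slab on the floor; four walls sit on top of the base. The front and back walls (the −y and +y sides) span the full width; the two side walls fit between them.


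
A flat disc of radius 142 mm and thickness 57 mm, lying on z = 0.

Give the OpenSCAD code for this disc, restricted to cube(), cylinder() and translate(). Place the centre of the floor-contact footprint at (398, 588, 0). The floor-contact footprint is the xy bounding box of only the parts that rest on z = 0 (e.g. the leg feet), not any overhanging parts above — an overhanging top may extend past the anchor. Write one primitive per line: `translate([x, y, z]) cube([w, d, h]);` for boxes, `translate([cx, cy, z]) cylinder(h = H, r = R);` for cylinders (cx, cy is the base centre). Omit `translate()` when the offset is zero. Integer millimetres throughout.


translate([398, 588, 0]) cylinder(h = 57, r = 142);


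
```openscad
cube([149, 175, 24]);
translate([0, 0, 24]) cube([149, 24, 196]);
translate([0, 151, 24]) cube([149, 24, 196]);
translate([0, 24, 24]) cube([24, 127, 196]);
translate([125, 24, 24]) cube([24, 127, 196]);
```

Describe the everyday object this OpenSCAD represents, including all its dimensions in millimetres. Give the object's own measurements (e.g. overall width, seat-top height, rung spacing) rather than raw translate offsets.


An open-topped rectangular box: outside dimensions 149×175×220 mm, with a uniform wall and base thickness of 24 mm. The base is a full 149×175 slab on the floor; four walls sit on top of the base. The front and back walls (the −y and +y sides) span the full width; the two side walls fit between them.


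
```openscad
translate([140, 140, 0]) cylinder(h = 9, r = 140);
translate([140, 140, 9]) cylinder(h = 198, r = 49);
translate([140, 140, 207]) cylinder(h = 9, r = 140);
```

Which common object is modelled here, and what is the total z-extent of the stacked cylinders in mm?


A spool. The overall height is 216 mm.

Three coaxial cylinders, large–small–large — a spool. Two 9 mm flanges and a 198 mm core give 9 + 198 + 9 = 216 mm.


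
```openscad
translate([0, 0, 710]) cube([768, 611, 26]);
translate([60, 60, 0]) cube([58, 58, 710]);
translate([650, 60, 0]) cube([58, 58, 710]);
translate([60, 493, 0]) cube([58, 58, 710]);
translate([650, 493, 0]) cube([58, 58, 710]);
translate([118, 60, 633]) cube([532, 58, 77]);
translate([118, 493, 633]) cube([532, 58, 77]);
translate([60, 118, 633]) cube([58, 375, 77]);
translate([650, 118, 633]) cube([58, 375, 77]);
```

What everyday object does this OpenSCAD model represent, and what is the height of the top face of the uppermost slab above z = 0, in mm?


A table. The table height is 736 mm.

A 768×611×26 slab sits at z = 710 on four 58 mm square posts — a table. The top surface is at 710 + 26 = 736 mm.


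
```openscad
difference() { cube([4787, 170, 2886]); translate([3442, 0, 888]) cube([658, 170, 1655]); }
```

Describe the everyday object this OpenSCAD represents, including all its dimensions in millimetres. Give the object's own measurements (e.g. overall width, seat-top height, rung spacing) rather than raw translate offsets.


A wall 4787 mm long (x), 170 mm thick (y), 2886 mm tall, with a rectangular window opening cut through it. The opening is 658 mm wide and 1655 mm tall; its sill is at z = 888 mm and its near (−x) edge is 3442 mm from the wall's −x end. The opening passes through the full wall thickness.


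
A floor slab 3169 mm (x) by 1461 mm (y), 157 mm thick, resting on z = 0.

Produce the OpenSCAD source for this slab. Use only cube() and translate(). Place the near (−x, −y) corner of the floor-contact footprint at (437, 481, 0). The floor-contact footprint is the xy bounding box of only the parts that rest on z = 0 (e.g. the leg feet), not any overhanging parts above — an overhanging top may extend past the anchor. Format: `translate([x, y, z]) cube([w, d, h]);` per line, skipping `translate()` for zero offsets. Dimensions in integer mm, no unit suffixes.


translate([437, 481, 0]) cube([3169, 1461, 157]);


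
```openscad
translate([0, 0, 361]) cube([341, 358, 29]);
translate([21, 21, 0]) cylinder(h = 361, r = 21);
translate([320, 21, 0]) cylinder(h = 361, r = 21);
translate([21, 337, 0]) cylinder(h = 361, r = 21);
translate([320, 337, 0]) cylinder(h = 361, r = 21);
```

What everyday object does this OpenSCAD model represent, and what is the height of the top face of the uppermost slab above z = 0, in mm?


A stool. The seat height is 390 mm.

A 341×358×29 slab at z = 361 on four corner cylinders — a stool. The seat top is 361 + 29 = 390 mm.


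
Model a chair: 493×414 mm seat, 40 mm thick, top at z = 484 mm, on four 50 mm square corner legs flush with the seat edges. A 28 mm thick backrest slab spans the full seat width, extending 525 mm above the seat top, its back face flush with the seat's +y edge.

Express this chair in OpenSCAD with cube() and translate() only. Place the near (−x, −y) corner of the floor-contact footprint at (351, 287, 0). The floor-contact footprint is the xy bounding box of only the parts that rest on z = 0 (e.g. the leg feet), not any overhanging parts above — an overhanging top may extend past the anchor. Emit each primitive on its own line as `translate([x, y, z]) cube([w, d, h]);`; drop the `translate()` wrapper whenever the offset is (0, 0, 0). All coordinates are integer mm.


translate([351, 287, 444]) cube([493, 414, 40]);
translate([351, 287, 0]) cube([50, 50, 444]);
translate([794, 287, 0]) cube([50, 50, 444]);
translate([351, 651, 0]) cube([50, 50, 444]);
translate([794, 651, 0]) cube([50, 50, 444]);
translate([351, 673, 484]) cube([493, 28, 525]);


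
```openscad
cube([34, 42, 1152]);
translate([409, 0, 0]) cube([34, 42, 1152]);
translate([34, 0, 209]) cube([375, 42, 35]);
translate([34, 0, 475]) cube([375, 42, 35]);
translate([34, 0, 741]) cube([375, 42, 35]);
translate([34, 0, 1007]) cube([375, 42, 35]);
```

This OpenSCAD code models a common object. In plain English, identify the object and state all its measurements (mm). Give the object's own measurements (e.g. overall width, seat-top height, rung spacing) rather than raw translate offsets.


A straight ladder. Two 34×42 mm vertical rails, 1152 mm tall, stand 443 mm apart (outside-to-outside) with their front faces coplanar on the −y side. 4 rungs, each 42 mm deep and 35 mm tall, span between the inner faces of the rails, front faces flush with the rails. The lowest rung's underside is at z = 209 mm and rungs are spaced 266 mm apart (underside to underside).


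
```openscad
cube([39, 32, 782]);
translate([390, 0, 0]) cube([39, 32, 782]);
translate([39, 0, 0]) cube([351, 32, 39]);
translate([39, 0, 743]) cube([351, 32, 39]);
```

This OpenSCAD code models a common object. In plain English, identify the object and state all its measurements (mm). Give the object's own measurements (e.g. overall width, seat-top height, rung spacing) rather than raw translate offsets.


A rectangular picture frame lying in the x–z plane (depth along y). The opening is 351 mm wide (x) by 704 mm tall (z), surrounded by a border 39 mm wide on all four sides. The frame is 32 mm deep and is made of two full-height vertical stiles with two horizontal rails fitted between them.


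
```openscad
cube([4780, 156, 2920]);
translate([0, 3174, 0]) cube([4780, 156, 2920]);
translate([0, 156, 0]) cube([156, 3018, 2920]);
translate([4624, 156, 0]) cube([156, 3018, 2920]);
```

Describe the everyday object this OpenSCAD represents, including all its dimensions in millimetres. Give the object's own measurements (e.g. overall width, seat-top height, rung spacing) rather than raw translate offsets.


The wall frame of a small rectangular building: four walls, each 2920 mm tall and 156 mm thick, enclosing a footprint 4780 mm (x) by 3330 mm (y) outside-to-outside, with no floor or roof. The front and back walls (the −y and +y sides) span the full width; the two side walls fit between them.


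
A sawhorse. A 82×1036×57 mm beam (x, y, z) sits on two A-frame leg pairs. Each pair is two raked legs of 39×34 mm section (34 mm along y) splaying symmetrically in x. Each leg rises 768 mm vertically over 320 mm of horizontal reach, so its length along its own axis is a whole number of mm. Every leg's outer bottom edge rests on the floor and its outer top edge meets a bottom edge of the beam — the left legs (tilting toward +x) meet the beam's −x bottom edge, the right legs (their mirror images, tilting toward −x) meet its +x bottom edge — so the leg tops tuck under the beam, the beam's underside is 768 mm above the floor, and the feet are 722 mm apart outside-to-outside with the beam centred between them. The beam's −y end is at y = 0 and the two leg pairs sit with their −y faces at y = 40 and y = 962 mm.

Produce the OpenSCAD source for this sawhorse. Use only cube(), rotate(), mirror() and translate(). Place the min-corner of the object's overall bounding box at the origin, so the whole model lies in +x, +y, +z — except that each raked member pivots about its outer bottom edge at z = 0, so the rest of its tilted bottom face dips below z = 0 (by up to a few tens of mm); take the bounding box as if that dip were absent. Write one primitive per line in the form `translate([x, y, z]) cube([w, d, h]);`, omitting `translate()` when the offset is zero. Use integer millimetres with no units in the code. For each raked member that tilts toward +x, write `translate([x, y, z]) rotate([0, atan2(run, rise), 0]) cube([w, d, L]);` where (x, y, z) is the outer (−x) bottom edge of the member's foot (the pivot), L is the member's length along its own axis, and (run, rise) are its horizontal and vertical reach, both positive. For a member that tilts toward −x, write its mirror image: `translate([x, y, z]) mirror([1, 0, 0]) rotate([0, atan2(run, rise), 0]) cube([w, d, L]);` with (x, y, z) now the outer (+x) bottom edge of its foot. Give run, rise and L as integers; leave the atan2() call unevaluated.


translate([320, 0, 768]) cube([82, 1036, 57]);
translate([0, 40, 0]) rotate([0, atan2(320, 768), 0]) cube([39, 34, 832]);
translate([722, 40, 0]) mirror([1, 0, 0]) rotate([0, atan2(320, 768), 0]) cube([39, 34, 832]);
translate([0, 962, 0]) rotate([0, atan2(320, 768), 0]) cube([39, 34, 832]);
translate([722, 962, 0]) mirror([1, 0, 0]) rotate([0, atan2(320, 768), 0]) cube([39, 34, 832]);


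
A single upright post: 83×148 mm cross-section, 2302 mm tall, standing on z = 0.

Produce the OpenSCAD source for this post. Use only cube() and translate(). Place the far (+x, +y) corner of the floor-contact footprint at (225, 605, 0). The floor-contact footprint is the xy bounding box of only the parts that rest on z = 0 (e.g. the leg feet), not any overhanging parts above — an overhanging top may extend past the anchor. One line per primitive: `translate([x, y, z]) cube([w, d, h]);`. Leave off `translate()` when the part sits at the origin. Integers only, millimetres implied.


translate([142, 457, 0]) cube([83, 148, 2302]);


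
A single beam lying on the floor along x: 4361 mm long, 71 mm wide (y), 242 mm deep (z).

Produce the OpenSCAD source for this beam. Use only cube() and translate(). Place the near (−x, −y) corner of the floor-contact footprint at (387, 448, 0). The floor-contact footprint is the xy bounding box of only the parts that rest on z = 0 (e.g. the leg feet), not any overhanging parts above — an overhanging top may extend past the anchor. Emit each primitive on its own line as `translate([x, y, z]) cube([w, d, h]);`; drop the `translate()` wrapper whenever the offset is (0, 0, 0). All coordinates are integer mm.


translate([387, 448, 0]) cube([4361, 71, 242]);


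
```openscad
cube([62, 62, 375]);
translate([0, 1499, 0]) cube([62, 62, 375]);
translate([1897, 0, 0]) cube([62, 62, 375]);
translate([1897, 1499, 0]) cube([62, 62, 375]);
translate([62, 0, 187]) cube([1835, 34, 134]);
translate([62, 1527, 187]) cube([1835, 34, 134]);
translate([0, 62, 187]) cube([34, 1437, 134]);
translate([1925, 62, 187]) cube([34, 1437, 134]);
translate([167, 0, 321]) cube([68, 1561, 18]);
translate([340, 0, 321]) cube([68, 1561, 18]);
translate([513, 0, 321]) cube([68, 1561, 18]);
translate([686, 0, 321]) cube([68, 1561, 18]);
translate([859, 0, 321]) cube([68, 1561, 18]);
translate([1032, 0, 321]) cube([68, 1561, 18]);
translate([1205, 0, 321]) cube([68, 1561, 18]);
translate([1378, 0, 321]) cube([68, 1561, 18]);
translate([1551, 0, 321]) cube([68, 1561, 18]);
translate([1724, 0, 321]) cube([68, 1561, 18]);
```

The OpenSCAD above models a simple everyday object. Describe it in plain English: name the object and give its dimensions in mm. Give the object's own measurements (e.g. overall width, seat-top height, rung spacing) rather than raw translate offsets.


A bed frame 1959 mm long (x) by 1561 mm wide (y). Four 62×62 mm corner posts, 375 mm tall, at the corners of the footprint. Four rails of 34 mm thickness and 134 mm height run between adjacent posts with their undersides at z = 187 mm, their outer faces flush with the outside of the frame (the two x-running rails run between the posts' inner faces; the two y-running rails run between the posts' inner faces). 10 slats, each 68 mm wide (x) and 18 mm thick, lie across the top of the two x-running rails, running the full 1561 mm width of the frame in y; along x they sit between the end posts with a 105 mm gap after the −x posts and between neighbouring slats and before the +x posts.


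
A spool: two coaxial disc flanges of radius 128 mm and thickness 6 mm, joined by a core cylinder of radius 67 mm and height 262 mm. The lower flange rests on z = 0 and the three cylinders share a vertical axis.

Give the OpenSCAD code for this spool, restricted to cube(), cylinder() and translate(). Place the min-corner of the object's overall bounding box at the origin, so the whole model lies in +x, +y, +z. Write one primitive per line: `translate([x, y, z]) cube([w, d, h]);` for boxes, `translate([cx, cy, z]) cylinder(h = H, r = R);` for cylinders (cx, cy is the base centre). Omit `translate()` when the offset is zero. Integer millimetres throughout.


translate([128, 128, 0]) cylinder(h = 6, r = 128);
translate([128, 128, 6]) cylinder(h = 262, r = 67);
translate([128, 128, 268]) cylinder(h = 6, r = 128);


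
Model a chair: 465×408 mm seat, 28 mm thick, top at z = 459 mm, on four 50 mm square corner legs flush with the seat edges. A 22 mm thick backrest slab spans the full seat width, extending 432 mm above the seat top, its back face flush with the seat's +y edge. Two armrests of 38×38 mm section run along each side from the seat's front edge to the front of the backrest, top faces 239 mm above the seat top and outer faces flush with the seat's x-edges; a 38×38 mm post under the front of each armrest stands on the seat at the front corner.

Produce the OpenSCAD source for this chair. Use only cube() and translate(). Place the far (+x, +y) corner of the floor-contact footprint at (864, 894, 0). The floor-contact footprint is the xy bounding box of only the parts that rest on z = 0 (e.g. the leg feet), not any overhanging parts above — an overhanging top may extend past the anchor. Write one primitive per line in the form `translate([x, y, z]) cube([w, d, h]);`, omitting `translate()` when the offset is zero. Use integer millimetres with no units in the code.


// leg_h = 459 - 28 = 431
// arm post h = 239 - 38 = 201
translate([399, 486, 431]) cube([465, 408, 28]);
translate([399, 486, 0]) cube([50, 50, 431]);
translate([814, 486, 0]) cube([50, 50, 431]);
translate([399, 844, 0]) cube([50, 50, 431]);
translate([814, 844, 0]) cube([50, 50, 431]);
translate([399, 872, 459]) cube([465, 22, 432]);
translate([399, 486, 660]) cube([38, 386, 38]);
translate([826, 486, 660]) cube([38, 386, 38]);
translate([399, 486, 459]) cube([38, 38, 201]);
translate([826, 486, 459]) cube([38, 38, 201]);


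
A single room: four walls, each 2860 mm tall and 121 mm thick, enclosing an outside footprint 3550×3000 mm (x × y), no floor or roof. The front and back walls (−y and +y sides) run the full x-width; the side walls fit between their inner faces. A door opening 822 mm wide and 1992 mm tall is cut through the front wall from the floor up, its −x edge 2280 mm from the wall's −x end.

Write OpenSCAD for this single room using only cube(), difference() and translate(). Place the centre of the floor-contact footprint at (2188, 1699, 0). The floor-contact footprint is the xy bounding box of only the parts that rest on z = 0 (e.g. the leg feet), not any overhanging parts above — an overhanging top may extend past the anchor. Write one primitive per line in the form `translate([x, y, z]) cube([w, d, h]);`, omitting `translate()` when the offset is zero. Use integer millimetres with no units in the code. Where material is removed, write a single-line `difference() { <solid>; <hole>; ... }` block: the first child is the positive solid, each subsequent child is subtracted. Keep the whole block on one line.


difference() { translate([413, 199, 0]) cube([3550, 121, 2860]); translate([2693, 199, 0]) cube([822, 121, 1992]); }
translate([413, 3078, 0]) cube([3550, 121, 2860]);
translate([413, 320, 0]) cube([121, 2758, 2860]);
translate([3842, 320, 0]) cube([121, 2758, 2860]);


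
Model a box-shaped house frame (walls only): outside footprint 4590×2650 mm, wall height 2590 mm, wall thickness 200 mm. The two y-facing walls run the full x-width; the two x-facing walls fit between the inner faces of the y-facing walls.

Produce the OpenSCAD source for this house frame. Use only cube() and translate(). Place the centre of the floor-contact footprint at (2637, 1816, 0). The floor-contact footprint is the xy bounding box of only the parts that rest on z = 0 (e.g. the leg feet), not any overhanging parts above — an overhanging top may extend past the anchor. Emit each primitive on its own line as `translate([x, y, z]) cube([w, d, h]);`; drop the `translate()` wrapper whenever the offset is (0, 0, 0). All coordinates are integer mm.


translate([342, 491, 0]) cube([4590, 200, 2590]);
translate([342, 2941, 0]) cube([4590, 200, 2590]);
translate([342, 691, 0]) cube([200, 2250, 2590]);
translate([4732, 691, 0]) cube([200, 2250, 2590]);


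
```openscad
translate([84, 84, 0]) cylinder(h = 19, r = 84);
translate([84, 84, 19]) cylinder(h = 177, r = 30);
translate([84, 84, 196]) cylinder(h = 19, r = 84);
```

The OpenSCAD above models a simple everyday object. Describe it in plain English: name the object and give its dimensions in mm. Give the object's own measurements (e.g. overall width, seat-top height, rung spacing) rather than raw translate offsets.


A spool: two coaxial disc flanges of radius 84 mm and thickness 19 mm, joined by a core cylinder of radius 30 mm and height 177 mm. The lower flange rests on z = 0 and the three cylinders share a vertical axis.


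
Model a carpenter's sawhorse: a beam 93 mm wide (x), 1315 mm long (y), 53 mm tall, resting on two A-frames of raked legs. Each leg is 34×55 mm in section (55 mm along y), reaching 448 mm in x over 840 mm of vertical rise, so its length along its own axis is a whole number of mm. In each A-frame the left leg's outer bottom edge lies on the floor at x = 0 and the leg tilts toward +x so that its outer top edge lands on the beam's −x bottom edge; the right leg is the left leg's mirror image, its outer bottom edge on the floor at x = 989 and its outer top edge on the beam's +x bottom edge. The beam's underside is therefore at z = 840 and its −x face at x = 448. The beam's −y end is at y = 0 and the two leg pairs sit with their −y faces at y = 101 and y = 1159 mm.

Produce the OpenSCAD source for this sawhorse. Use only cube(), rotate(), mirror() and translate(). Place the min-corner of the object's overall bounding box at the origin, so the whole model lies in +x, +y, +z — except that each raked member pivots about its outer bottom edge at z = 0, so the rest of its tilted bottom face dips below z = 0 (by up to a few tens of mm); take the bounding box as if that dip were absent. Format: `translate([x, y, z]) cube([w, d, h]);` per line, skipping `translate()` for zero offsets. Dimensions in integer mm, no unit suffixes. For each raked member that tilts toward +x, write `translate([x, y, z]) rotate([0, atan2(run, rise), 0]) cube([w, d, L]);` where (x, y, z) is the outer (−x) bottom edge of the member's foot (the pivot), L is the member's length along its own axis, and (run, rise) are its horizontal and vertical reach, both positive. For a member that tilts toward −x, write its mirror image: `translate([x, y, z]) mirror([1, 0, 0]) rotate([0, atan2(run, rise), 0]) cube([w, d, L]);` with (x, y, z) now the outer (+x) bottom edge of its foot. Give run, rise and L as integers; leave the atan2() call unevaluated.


// leg length = √(448² + 840²) = 952
// right-leg outer foot x = 2·448 + 93 = 989
// beam min-corner = (448, 0, 840)
translate([448, 0, 840]) cube([93, 1315, 53]);
translate([0, 101, 0]) rotate([0, atan2(448, 840), 0]) cube([34, 55, 952]);
translate([989, 101, 0]) mirror([1, 0, 0]) rotate([0, atan2(448, 840), 0]) cube([34, 55, 952]);
translate([0, 1159, 0]) rotate([0, atan2(448, 840), 0]) cube([34, 55, 952]);
translate([989, 1159, 0]) mirror([1, 0, 0]) rotate([0, atan2(448, 840), 0]) cube([34, 55, 952]);


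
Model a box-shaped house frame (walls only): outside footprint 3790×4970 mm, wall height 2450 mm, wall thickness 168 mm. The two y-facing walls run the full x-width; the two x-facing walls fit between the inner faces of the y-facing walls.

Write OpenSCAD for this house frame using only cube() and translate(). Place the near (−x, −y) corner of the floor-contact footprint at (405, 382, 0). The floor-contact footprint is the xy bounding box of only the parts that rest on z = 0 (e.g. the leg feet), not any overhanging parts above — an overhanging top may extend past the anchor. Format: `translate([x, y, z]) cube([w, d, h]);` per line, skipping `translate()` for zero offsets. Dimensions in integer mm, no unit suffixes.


translate([405, 382, 0]) cube([3790, 168, 2450]);
translate([405, 5184, 0]) cube([3790, 168, 2450]);
translate([405, 550, 0]) cube([168, 4634, 2450]);
translate([4027, 550, 0]) cube([168, 4634, 2450]);


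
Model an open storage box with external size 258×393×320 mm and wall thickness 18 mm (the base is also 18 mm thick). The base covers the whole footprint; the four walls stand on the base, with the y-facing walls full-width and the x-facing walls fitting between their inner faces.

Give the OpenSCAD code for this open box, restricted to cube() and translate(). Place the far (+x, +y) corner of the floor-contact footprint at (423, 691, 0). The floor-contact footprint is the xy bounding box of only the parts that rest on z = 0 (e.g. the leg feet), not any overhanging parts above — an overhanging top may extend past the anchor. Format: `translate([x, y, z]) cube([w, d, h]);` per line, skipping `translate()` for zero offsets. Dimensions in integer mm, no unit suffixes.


translate([165, 298, 0]) cube([258, 393, 18]);
translate([165, 298, 18]) cube([258, 18, 302]);
translate([165, 673, 18]) cube([258, 18, 302]);
translate([165, 316, 18]) cube([18, 357, 302]);
translate([405, 316, 18]) cube([18, 357, 302]);


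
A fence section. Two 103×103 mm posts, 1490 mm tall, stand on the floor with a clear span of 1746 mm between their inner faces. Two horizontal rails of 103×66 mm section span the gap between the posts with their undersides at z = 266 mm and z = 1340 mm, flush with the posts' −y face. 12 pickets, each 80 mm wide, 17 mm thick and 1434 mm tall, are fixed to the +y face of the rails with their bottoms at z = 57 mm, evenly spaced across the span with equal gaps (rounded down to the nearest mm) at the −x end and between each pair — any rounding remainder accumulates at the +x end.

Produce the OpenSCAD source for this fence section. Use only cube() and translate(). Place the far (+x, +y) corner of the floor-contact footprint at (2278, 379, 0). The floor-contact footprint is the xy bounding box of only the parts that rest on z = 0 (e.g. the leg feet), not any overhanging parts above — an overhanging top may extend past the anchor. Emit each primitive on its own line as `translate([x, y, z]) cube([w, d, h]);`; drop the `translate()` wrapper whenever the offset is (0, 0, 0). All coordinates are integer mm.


translate([326, 276, 0]) cube([103, 103, 1490]);
translate([2175, 276, 0]) cube([103, 103, 1490]);
translate([429, 276, 266]) cube([1746, 103, 66]);
translate([429, 276, 1340]) cube([1746, 103, 66]);
translate([489, 379, 57]) cube([80, 17, 1434]);
translate([629, 379, 57]) cube([80, 17, 1434]);
translate([769, 379, 57]) cube([80, 17, 1434]);
translate([909, 379, 57]) cube([80, 17, 1434]);
translate([1049, 379, 57]) cube([80, 17, 1434]);
translate([1189, 379, 57]) cube([80, 17, 1434]);
translate([1329, 379, 57]) cube([80, 17, 1434]);
translate([1469, 379, 57]) cube([80, 17, 1434]);
translate([1609, 379, 57]) cube([80, 17, 1434]);
translate([1749, 379, 57]) cube([80, 17, 1434]);
translate([1889, 379, 57]) cube([80, 17, 1434]);
translate([2029, 379, 57]) cube([80, 17, 1434]);


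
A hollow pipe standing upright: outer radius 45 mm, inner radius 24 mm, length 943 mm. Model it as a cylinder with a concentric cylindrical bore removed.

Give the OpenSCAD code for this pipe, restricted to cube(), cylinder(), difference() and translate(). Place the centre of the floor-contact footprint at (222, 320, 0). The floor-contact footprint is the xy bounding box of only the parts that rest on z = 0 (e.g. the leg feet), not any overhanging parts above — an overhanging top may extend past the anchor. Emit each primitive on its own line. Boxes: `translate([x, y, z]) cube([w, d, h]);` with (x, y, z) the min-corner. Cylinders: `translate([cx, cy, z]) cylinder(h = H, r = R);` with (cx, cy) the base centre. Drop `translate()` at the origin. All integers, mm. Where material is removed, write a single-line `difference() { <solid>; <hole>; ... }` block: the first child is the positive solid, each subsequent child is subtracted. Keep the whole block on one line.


difference() { translate([222, 320, 0]) cylinder(h = 943, r = 45); translate([222, 320, 0]) cylinder(h = 943, r = 24); }


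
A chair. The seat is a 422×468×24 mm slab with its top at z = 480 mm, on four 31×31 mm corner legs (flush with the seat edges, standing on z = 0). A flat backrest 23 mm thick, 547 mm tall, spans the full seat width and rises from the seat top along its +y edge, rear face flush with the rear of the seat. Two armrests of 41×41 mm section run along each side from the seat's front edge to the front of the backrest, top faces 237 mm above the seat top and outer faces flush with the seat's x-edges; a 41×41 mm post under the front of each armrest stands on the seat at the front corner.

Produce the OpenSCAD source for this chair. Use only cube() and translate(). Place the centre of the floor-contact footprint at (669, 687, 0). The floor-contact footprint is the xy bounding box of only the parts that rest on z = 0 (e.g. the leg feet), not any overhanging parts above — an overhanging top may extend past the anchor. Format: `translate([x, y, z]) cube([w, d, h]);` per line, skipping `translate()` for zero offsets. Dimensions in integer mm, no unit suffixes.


// leg_h = 480 - 24 = 456
// arm post h = 237 - 41 = 196
translate([458, 453, 456]) cube([422, 468, 24]);
translate([458, 453, 0]) cube([31, 31, 456]);
translate([849, 453, 0]) cube([31, 31, 456]);
translate([458, 890, 0]) cube([31, 31, 456]);
translate([849, 890, 0]) cube([31, 31, 456]);
translate([458, 898, 480]) cube([422, 23, 547]);
translate([458, 453, 676]) cube([41, 445, 41]);
translate([839, 453, 676]) cube([41, 445, 41]);
translate([458, 453, 480]) cube([41, 41, 196]);
translate([839, 453, 480]) cube([41, 41, 196]);


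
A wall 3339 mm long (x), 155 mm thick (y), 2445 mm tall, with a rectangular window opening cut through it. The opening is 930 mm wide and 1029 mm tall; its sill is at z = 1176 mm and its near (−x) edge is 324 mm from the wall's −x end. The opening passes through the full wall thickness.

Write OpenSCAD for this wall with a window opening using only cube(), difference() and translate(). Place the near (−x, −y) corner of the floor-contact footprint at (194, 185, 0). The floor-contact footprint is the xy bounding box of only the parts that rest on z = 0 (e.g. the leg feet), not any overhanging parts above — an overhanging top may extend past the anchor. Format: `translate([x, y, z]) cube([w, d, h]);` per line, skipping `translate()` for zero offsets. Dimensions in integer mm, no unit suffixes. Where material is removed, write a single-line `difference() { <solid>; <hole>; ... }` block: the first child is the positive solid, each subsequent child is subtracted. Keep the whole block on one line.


difference() { translate([194, 185, 0]) cube([3339, 155, 2445]); translate([518, 185, 1176]) cube([930, 155, 1029]); }


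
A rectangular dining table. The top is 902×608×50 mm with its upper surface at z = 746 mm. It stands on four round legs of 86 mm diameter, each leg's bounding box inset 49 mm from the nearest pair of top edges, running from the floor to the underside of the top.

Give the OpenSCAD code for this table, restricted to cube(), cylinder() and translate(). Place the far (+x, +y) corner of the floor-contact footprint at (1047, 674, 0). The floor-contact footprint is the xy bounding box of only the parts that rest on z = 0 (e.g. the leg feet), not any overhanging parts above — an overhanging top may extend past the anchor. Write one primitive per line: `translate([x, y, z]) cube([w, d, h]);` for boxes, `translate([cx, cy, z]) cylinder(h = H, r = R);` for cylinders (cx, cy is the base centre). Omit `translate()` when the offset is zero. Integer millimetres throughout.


// leg_h = 746 - 50 = 696
translate([194, 115, 696]) cube([902, 608, 50]);
translate([286, 207, 0]) cylinder(h = 696, r = 43);
translate([1004, 207, 0]) cylinder(h = 696, r = 43);
translate([286, 631, 0]) cylinder(h = 696, r = 43);
translate([1004, 631, 0]) cylinder(h = 696, r = 43);


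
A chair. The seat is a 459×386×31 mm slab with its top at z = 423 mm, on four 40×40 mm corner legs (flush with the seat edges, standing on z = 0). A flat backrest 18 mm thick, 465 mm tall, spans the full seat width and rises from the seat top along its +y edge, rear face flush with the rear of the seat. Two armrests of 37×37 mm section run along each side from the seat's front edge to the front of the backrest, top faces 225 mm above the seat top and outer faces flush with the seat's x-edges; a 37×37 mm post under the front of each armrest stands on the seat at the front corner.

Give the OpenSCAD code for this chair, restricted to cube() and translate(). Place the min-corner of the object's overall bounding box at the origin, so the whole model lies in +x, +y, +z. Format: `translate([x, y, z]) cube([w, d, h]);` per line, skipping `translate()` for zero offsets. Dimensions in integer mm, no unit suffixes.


// leg_h = 423 - 31 = 392
// arm post h = 225 - 37 = 188
translate([0, 0, 392]) cube([459, 386, 31]);
cube([40, 40, 392]);
translate([419, 0, 0]) cube([40, 40, 392]);
translate([0, 346, 0]) cube([40, 40, 392]);
translate([419, 346, 0]) cube([40, 40, 392]);
translate([0, 368, 423]) cube([459, 18, 465]);
translate([0, 0, 611]) cube([37, 368, 37]);
translate([422, 0, 611]) cube([37, 368, 37]);
translate([0, 0, 423]) cube([37, 37, 188]);
translate([422, 0, 423]) cube([37, 37, 188]);


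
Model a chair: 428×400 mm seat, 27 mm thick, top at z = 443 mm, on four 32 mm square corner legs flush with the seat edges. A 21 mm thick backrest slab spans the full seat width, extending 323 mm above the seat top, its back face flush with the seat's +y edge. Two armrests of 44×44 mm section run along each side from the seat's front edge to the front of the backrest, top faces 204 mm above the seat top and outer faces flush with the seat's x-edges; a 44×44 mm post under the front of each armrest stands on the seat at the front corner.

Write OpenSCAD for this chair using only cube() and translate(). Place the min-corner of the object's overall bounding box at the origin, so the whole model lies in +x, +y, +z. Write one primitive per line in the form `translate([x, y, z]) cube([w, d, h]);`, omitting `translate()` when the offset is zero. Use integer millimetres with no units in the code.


// leg_h = 443 - 27 = 416
// arm post h = 204 - 44 = 160
translate([0, 0, 416]) cube([428, 400, 27]);
cube([32, 32, 416]);
translate([396, 0, 0]) cube([32, 32, 416]);
translate([0, 368, 0]) cube([32, 32, 416]);
translate([396, 368, 0]) cube([32, 32, 416]);
translate([0, 379, 443]) cube([428, 21, 323]);
translate([0, 0, 603]) cube([44, 379, 44]);
translate([384, 0, 603]) cube([44, 379, 44]);
translate([0, 0, 443]) cube([44, 44, 160]);
translate([384, 0, 443]) cube([44, 44, 160]);
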